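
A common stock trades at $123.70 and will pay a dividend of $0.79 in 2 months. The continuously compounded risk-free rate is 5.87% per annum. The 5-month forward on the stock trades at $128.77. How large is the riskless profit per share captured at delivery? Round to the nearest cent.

$2.81 per share

PV(dividends) I = 0.79·e^(−0.0587·2/12) = 0.7823
Fair forward F* = (S − I)·e^(rT) = (123.70 − 0.7823)·e^0.024458 = 122.9177 × 1.024760 = 125.9611
Market $128.77 > fair 125.9611: forward overpriced → cash-and-carry (borrow at r, buy the stock and collect the dividends, short the forward).
Profit at T = |F_mkt − F*| = |128.77 − 125.9611| = $2.81 per share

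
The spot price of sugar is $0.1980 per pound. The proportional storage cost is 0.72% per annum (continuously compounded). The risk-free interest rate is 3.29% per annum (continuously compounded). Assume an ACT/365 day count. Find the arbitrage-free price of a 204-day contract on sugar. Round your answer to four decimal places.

$0.2025 per pound

Net carry = r + u − y = 0.0329 + 0.0072 − 0.0000 = 0.0401
F = S·e^((r+u−y)T) = 0.1980 · e^(0.0401 × 204/365) = 0.1980 · e^0.022412
= 0.1980 × 1.022665 = $0.2025 per pound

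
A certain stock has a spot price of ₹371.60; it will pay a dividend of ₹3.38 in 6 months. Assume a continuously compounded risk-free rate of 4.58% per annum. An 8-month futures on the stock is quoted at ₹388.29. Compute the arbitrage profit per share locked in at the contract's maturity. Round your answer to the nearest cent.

PV(dividends) I = 3.38·e^(−0.0458·6/12) = 3.3035
Fair futures F* = (S − I)·e^(rT) = (371.60 − 3.3035)·e^0.030533 = 368.2965 × 1.031004 = 379.7152
Market ₹388.29 > fair 379.7152: forward overpriced → cash-and-carry (borrow at r, buy the stock and collect the dividends, short the forward).
Profit at T = |F_mkt − F*| = |388.29 − 379.7152| = ₹8.57 per share

₹8.57 per share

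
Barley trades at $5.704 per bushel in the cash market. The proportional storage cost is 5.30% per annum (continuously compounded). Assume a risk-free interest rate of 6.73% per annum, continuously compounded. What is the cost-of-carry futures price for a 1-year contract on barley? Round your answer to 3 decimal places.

Net carry = r + u − y = 0.0673 + 0.0530 − 0.0000 = 0.1203
F = S·e^((r+u−y)T) = 5.704 · e^(0.1203 × 12/12) = 5.704 · e^0.120300
= 5.704 × 1.127835 = $6.433 per bushel

$6.433 per bushel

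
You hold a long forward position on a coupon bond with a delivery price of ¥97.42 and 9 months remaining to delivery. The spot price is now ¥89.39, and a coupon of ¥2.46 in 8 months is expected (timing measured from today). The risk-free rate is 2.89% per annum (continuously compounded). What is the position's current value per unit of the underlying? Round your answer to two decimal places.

PV(remaining coupons) I = 2.46·e^(−0.0289·8/12) = 2.4131
Current forward F = (S − I)·e^(rT) = (89.39 − 2.4131)·e^(0.0289·9/12) = 86.9769 × 1.021912 = 88.8827
Value (long) = (F − K)·e^(−rT) = (88.8827 − 97.42) × 0.978558 = -8.3542
Value = -¥8.35

-¥8.35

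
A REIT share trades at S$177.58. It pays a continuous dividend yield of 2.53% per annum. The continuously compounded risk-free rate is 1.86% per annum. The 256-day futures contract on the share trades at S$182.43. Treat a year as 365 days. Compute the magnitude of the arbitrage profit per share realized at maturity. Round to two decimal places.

Fair futures: F* = S·e^(carry·T), with carry = (r − q) = 0.0186 − 0.0253 = -0.0067
F* = 177.58 · e^(-0.0067 × 256/365) = 177.58 · e^-0.004699 = 177.58 × 0.995312 = S$176.7475
Market S$182.43 > fair S$176.7475: forward overpriced → cash-and-carry (buy spot, short the forward).
At maturity, profit = |F_mkt − F*| = |182.43 − 176.7475| = S$5.68 per share

S$5.68 per share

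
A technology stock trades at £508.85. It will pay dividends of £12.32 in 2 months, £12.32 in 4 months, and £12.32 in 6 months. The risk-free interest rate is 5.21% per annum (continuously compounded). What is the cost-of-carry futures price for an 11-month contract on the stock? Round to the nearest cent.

PV(dividends) I = 12.32·e^(−0.0521·2/12) + 12.32·e^(−0.0521·4/12) + 12.32·e^(−0.0521·6/12)
I = 12.2135 + 12.1079 + 12.0032 = 36.3246
F = (S − I)·e^(rT) = (508.85 − 36.3246) · e^(0.0521·11/12)
= 472.5254 · e^0.047758 = 472.5254 × 1.048917 = £495.64

£495.64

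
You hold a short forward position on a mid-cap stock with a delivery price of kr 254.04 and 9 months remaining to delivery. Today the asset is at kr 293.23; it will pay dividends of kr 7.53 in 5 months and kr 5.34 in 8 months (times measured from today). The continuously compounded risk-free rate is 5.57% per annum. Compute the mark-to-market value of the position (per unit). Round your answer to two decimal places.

PV(remaining dividends) I = 7.53·e^(−0.0557·5/12) + 5.34·e^(−0.0557·8/12) = 12.5026
Current forward F = (S − I)·e^(rT) = (293.23 − 12.5026)·e^(0.0557·9/12) = 280.7274 × 1.042660 = 292.7032
Value (long) = (F − K)·e^(−rT) = (292.7032 − 254.04) × 0.959086 = 37.0813
Short position value = −(long value) = -kr 37.08

-kr 37.08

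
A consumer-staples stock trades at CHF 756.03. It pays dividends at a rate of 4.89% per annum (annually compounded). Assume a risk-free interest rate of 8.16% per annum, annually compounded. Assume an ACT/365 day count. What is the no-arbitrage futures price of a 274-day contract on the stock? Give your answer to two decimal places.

CHF 773.66

F = S · (1+r)^T / (1+q)^T
= 756.03 × 1.060653 / 1.036489 = 756.03 × 1.023313
F = CHF 773.66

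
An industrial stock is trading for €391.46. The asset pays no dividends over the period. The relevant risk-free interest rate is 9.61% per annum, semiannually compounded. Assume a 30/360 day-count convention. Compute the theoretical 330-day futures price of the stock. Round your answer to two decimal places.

F = S · (1+r/2)^(2T)
= 391.46 × 1.089851
F = €426.63

€426.63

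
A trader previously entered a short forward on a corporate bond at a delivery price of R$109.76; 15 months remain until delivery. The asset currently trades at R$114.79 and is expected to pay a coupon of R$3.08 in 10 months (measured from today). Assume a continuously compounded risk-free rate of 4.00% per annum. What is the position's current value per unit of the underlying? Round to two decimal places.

PV(remaining coupons) I = 3.08·e^(−0.0400·10/12) = 2.9790
Current forward F = (S − I)·e^(rT) = (114.79 − 2.9790)·e^(0.0400·15/12) = 111.8110 × 1.051271 = 117.5437
Value (long) = (F − K)·e^(−rT) = (117.5437 − 109.76) × 0.951229 = 7.4041
Short position value = −(long value) = -R$7.40

-R$7.40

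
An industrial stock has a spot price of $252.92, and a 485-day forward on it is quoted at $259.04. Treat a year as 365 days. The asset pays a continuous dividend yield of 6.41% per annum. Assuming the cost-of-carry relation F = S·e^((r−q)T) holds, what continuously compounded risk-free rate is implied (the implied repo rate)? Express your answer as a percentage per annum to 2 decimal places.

8.21%

From F = S·e^((r−q)T): (r − q) = ln(F/S)/T
ln(259.04/252.92) = ln(1.024197) = 0.023909
(r − q) = 0.023909 / (485/365) = 0.017993
r = ln(F/S)/T + q = 0.017993 + 0.0641 = 0.082093
r = 8.21%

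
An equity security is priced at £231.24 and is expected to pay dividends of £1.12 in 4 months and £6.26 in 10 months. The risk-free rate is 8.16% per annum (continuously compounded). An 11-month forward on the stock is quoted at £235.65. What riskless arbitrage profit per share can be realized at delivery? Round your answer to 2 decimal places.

PV(dividends) I = 1.12·e^(−0.0816·4/12) + 6.26·e^(−0.0816·10/12) = 6.9384
Fair forward F* = (S − I)·e^(rT) = (231.24 − 6.9384)·e^0.074800 = 224.3016 × 1.077669 = 241.7229
Market £235.65 < fair 241.7229: forward underpriced → reverse cash-and-carry (short the stock, invest proceeds at r, pay the dividends, go long the forward).
Profit at T = |F_mkt − F*| = |235.65 − 241.7229| = £6.07 per share

£6.07 per share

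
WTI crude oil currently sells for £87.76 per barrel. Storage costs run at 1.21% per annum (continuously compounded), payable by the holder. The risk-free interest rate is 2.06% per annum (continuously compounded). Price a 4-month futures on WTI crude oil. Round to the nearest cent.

Net carry = r + u − y = 0.0206 + 0.0121 − 0.0000 = 0.0327
F = S·e^((r+u−y)T) = 87.76 · e^(0.0327 × 4/12) = 87.76 · e^0.010900
= 87.76 × 1.010960 = £88.72 per barrel

£88.72 per barrel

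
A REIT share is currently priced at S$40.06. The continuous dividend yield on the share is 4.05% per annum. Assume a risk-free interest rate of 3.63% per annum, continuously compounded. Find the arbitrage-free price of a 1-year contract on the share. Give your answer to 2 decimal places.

F = S·e^((r − q)T) = 40.06 · e^((0.0363 − 0.0405) × 1)
= 40.06 · e^-0.004200 = 40.06 × 0.995809
F = S$39.89

S$39.89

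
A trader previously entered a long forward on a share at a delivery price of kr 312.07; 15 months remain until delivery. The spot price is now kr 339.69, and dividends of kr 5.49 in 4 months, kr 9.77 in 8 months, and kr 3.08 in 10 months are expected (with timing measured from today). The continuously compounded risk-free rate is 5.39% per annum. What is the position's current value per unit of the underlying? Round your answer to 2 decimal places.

kr 30.19

PV(remaining dividends) I = 5.49·e^(−0.0539·4/12) + 9.77·e^(−0.0539·8/12) + 3.08·e^(−0.0539·10/12) = 17.7621
Current forward F = (S − I)·e^(rT) = (339.69 − 17.7621)·e^(0.0539·15/12) = 321.9279 × 1.069697 = 344.3653
Value (long) = (F − K)·e^(−rT) = (344.3653 − 312.07) × 0.934845 = 30.1911
Value = kr 30.19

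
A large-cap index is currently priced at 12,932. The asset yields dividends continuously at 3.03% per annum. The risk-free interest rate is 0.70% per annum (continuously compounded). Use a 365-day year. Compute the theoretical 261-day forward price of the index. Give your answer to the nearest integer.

F = S·e^((r − q)T) = 12932 · e^((0.0070 − 0.0303) × 261/365)
= 12932 · e^-0.016661 = 12932 × 0.983477
F = 12,718

12,718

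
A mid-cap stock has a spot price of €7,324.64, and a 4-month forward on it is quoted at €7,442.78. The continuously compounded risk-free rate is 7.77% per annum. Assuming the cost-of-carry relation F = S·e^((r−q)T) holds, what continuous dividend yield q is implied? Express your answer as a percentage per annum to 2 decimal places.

From F = S·e^((r−q)T): (r − q) = ln(F/S)/T
ln(7442.78/7324.64) = ln(1.016129) = 0.016000
(r − q) = 0.016000 / (4/12) = 0.048000
q = r − ln(F/S)/T = 0.0777 − 0.048000 = 0.029700
q = 2.97%

2.97%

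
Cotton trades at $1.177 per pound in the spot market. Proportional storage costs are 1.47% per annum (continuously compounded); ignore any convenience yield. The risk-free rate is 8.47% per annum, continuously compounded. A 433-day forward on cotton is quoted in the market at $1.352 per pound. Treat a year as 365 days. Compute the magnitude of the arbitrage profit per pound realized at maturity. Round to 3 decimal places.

Fair forward: F* = S·e^(carry·T), with carry = (r + u) = 0.0847 + 0.0147 = 0.0994
F* = 1.177 · e^(0.0994 × 433/365) = 1.177 · e^0.117918 = 1.177 × 1.125152 = $1.3243
Market $1.352 > fair $1.3243: forward overpriced → cash-and-carry (buy spot, short the forward).
At maturity, profit = |F_mkt − F*| = |1.352 − 1.3243| = $0.028 per pound

$0.028 per pound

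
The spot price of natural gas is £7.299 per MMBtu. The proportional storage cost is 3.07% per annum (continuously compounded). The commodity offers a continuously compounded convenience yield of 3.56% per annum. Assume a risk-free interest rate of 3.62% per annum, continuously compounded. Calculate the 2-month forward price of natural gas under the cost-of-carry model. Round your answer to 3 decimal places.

£7.337 per MMBtu

Net carry = r + u − y = 0.0362 + 0.0307 − 0.0356 = 0.0313
F = S·e^((r+u−y)T) = 7.299 · e^(0.0313 × 2/12) = 7.299 · e^0.005217
= 7.299 × 1.005231 = £7.337 per MMBtu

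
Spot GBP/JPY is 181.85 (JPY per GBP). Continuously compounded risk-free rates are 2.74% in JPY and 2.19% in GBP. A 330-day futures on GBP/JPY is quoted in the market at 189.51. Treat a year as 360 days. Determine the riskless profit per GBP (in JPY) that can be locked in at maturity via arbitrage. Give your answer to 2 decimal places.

6.74 per GBP (in JPY)

Fair futures: F* = S·e^(carry·T), with carry = (r_JPY − r_GBP) = 0.0274 − 0.0219 = 0.0055
F* = 181.85 · e^(0.0055 × 330/360) = 181.85 · e^0.005042 = 181.85 × 1.005055 = 182.7693
Market 189.51 > fair 182.7693: forward overpriced → cash-and-carry (buy spot, short the forward).
At maturity, profit = |F_mkt − F*| = |189.51 − 182.7693| = 6.74 per GBP (in JPY)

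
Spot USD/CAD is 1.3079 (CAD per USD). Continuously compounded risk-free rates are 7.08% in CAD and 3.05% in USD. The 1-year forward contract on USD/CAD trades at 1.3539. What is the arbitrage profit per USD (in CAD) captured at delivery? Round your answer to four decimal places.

Fair forward: F* = S·e^(carry·T), with carry = (r_CAD − r_USD) = 0.0708 − 0.0305 = 0.0403
F* = 1.3079 · e^(0.0403 × 12/12) = 1.3079 · e^0.040300 = 1.3079 × 1.041123 = 1.3617
Market 1.3539 < fair 1.3617: forward underpriced → reverse cash-and-carry (short spot, go long the forward).
At maturity, profit = |F_mkt − F*| = |1.3539 − 1.3617| = 0.0078 per USD (in CAD)

0.0078 per USD (in CAD)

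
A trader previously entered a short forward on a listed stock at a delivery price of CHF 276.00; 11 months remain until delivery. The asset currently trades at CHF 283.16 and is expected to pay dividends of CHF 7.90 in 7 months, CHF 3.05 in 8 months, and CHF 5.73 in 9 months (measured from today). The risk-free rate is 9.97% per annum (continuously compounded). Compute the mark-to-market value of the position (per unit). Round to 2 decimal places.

PV(remaining dividends) I = 7.90·e^(−0.0997·7/12) + 3.05·e^(−0.0997·8/12) + 5.73·e^(−0.0997·9/12) = 15.6247
Current forward F = (S − I)·e^(rT) = (283.16 − 15.6247)·e^(0.0997·11/12) = 267.5353 × 1.095698 = 293.1379
Value (long) = (F − K)·e^(−rT) = (293.1379 − 276.00) × 0.912660 = 15.6411
Short position value = −(long value) = -CHF 15.64

-CHF 15.64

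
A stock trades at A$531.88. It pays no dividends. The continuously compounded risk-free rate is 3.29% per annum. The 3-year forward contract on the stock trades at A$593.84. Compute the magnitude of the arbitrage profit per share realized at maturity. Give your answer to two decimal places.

A$6.79 per share

Fair forward: F* = S·e^(carry·T), with carry = r = 0.0329
F* = 531.88 · e^(0.0329 × 3) = 531.88 · e^0.098700 = 531.88 × 1.103735 = A$587.0546
Market A$593.84 > fair A$587.0546: forward overpriced → cash-and-carry (buy spot, short the forward).
At maturity, profit = |F_mkt − F*| = |593.84 − 587.0546| = A$6.79 per share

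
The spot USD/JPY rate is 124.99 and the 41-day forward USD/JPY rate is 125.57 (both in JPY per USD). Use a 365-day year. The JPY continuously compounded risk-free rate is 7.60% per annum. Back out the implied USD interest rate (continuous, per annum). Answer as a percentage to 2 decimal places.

3.48%

F = S·e^((r_JPY − r_USD)T) ⇒ r_USD = r_JPY − ln(F/S)/T
ln(125.57/124.99) = 0.004630; /(41/365) = 0.041218
r_USD = 0.0760 − 0.041218 = 0.034782
r_USD = 3.48%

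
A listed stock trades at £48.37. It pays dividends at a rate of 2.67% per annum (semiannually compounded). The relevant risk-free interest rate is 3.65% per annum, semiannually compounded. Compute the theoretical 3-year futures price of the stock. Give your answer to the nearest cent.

£49.79

F = S · (1+r/2)^(2T) / (1+q/2)^(2T)
= 48.37 × 1.114619 / 1.082821 = 48.37 × 1.029366
F = £49.79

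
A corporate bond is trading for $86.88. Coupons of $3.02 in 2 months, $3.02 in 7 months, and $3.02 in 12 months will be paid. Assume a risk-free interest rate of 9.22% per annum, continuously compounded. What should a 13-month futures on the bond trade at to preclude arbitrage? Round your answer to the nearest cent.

$86.51

PV(coupons) I = 3.02·e^(−0.0922·2/12) + 3.02·e^(−0.0922·7/12) + 3.02·e^(−0.0922·12/12)
I = 2.9739 + 2.8619 + 2.7540 = 8.5898
F = (S − I)·e^(rT) = (86.88 − 8.5898) · e^(0.0922·13/12)
= 78.2902 · e^0.099883 = 78.2902 × 1.105042 = $86.51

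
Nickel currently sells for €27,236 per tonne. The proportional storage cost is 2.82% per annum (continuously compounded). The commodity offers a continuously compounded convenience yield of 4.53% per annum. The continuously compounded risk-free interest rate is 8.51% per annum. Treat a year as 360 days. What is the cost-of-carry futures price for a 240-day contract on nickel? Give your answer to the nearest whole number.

€28,499 per tonne

Net carry = r + u − y = 0.0851 + 0.0282 − 0.0453 = 0.0680
F = S·e^((r+u−y)T) = 27236 · e^(0.0680 × 240/360) = 27236 · e^0.045333
= 27236 × 1.046376 = €28,499 per tonne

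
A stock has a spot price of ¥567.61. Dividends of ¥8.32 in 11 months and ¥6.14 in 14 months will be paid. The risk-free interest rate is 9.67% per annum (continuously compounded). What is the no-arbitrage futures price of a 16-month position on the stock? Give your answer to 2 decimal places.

¥630.82

PV(dividends) I = 8.32·e^(−0.0967·11/12) + 6.14·e^(−0.0967·14/12)
I = 7.6142 + 5.4850 = 13.0992
F = (S − I)·e^(rT) = (567.61 − 13.0992) · e^(0.0967·16/12)
= 554.5108 · e^0.128933 = 554.5108 × 1.137614 = ¥630.82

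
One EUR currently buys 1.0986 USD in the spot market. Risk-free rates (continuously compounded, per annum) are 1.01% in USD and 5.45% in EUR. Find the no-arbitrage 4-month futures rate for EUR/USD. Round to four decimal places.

1.0825

F = S·e^((r_USD − r_EUR)T) = 1.0986 · e^((0.0101 − 0.0545) × 4/12)
= 1.0986 · e^-0.014800 = 1.0986 × 0.985309
F = 1.0825 USD per EUR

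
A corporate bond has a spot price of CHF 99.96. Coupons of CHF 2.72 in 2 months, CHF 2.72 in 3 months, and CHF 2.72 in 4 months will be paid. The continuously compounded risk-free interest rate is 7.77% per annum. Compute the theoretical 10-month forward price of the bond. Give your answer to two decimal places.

CHF 98.11

PV(coupons) I = 2.72·e^(−0.0777·2/12) + 2.72·e^(−0.0777·3/12) + 2.72·e^(−0.0777·4/12)
I = 2.6850 + 2.6677 + 2.6505 = 8.0032
F = (S − I)·e^(rT) = (99.96 − 8.0032) · e^(0.0777·10/12)
= 91.9568 · e^0.064750 = 91.9568 × 1.066892 = CHF 98.11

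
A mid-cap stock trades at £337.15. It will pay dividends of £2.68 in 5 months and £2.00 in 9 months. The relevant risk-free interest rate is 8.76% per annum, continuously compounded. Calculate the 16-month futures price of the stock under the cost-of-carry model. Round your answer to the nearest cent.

£373.91

PV(dividends) I = 2.68·e^(−0.0876·5/12) + 2.00·e^(−0.0876·9/12)
I = 2.5839 + 1.8728 = 4.4567
F = (S − I)·e^(rT) = (337.15 − 4.4567) · e^(0.0876·16/12)
= 332.6933 · e^0.116800 = 332.6933 × 1.123895 = £373.91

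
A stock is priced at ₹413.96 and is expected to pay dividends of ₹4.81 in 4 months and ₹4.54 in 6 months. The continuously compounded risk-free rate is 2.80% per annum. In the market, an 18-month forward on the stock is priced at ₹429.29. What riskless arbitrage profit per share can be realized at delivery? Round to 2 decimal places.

₹7.21 per share

PV(dividends) I = 4.81·e^(−0.0280·4/12) + 4.54·e^(−0.0280·6/12) = 9.2422
Fair forward F* = (S − I)·e^(rT) = (413.96 − 9.2422)·e^0.042000 = 404.7178 × 1.042894 = 422.0778
Market ₹429.29 > fair 422.0778: forward overpriced → cash-and-carry (borrow at r, buy the stock and collect the dividends, short the forward).
Profit at T = |F_mkt − F*| = |429.29 − 422.0778| = ₹7.21 per share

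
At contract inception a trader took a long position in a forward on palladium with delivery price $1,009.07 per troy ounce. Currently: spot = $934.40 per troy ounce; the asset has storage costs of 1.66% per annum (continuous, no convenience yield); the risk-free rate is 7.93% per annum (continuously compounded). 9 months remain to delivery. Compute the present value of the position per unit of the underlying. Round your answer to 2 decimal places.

Current fair forward for the remaining 9 months: F = S·e^((r + u)·T), (r + u) = 0.0793 + 0.0166 = 0.0959
F = 934.40 · e^(0.0959 × 9/12) = 934.40 × 1.074575 = 1004.0829
Value of long forward = (F − K)·e^(−rT) = (1004.0829 − 1009.07) · e^(−0.0793·9/12)
= -4.9871 × 0.942259 = -4.70

-$4.70 per troy ounce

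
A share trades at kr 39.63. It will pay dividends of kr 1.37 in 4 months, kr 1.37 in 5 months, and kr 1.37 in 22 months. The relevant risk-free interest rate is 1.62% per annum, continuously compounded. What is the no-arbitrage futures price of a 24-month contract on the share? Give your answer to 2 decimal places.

PV(dividends) I = 1.37·e^(−0.0162·4/12) + 1.37·e^(−0.0162·5/12) + 1.37·e^(−0.0162·22/12)
I = 1.3626 + 1.3608 + 1.3299 = 4.0533
F = (S − I)·e^(rT) = (39.63 − 4.0533) · e^(0.0162·24/12)
= 35.5767 · e^0.032400 = 35.5767 × 1.032931 = kr 36.75

kr 36.75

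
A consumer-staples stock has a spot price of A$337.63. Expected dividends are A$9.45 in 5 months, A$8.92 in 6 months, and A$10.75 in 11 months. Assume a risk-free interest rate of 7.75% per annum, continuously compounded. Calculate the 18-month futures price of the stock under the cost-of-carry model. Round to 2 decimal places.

PV(dividends) I = 9.45·e^(−0.0775·5/12) + 8.92·e^(−0.0775·6/12) + 10.75·e^(−0.0775·11/12)
I = 9.1497 + 8.5810 + 10.0128 = 27.7435
F = (S − I)·e^(rT) = (337.63 − 27.7435) · e^(0.0775·18/12)
= 309.8865 · e^0.116250 = 309.8865 × 1.123277 = A$348.09

A$348.09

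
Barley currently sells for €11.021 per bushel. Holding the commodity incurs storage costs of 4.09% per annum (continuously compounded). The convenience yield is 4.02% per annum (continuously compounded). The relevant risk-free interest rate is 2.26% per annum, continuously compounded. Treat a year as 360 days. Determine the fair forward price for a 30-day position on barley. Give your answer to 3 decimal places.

Net carry = r + u − y = 0.0226 + 0.0409 − 0.0402 = 0.0233
F = S·e^((r+u−y)T) = 11.021 · e^(0.0233 × 30/360) = 11.021 · e^0.001942
= 11.021 × 1.001944 = €11.042 per bushel

€11.042 per bushel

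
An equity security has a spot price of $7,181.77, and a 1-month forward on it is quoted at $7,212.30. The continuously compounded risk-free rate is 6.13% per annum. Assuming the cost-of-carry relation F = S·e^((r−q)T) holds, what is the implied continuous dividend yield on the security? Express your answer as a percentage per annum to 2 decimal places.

From F = S·e^((r−q)T): (r − q) = ln(F/S)/T
ln(7212.30/7181.77) = ln(1.004251) = 0.004242
(r − q) = 0.004242 / (1/12) = 0.050904
q = r − ln(F/S)/T = 0.0613 − 0.050904 = 0.010396
q = 1.04%

1.04%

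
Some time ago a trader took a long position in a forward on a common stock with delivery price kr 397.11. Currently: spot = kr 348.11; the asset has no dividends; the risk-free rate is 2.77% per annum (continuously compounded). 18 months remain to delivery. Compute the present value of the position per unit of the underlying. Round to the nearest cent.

Current fair forward for the remaining 18 months: F = S·e^(r·T), r = 0.0277
F = 348.11 · e^(0.0277 × 18/12) = 348.11 × 1.042425 = 362.8786
Value of long forward = (F − K)·e^(−rT) = (362.8786 − 397.11) · e^(−0.0277·18/12)
= -34.2314 × 0.959301 = -32.84

-kr 32.84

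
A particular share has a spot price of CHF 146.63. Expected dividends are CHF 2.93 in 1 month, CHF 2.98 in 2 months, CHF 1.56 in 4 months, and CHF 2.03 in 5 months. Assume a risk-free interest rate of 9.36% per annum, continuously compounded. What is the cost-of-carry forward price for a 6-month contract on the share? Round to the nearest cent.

PV(dividends) I = 2.93·e^(−0.0936·1/12) + 2.98·e^(−0.0936·2/12) + 1.56·e^(−0.0936·4/12) + 2.03·e^(−0.0936·5/12)
I = 2.9072 + 2.9339 + 1.5121 + 1.9524 = 9.3056
F = (S − I)·e^(rT) = (146.63 − 9.3056) · e^(0.0936·6/12)
= 137.3244 · e^0.046800 = 137.3244 × 1.047912 = CHF 143.90

CHF 143.90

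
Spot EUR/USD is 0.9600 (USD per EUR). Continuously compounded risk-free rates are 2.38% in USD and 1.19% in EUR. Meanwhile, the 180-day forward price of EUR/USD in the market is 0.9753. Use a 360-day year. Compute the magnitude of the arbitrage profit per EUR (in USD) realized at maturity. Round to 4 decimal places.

Fair forward: F* = S·e^(carry·T), with carry = (r_USD − r_EUR) = 0.0238 − 0.0119 = 0.0119
F* = 0.9600 · e^(0.0119 × 180/360) = 0.9600 · e^0.005950 = 0.9600 × 1.005968 = 0.9657
Market 0.9753 > fair 0.9657: forward overpriced → cash-and-carry (buy spot, short the forward).
At maturity, profit = |F_mkt − F*| = |0.9753 − 0.9657| = 0.0096 per EUR (in USD)

0.0096 per EUR (in USD)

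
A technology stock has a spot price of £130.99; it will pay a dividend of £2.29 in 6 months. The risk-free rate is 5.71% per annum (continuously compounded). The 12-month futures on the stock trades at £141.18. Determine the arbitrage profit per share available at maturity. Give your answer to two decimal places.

PV(dividends) I = 2.29·e^(−0.0571·6/12) = 2.2255
Fair futures F* = (S − I)·e^(rT) = (130.99 − 2.2255)·e^0.057100 = 128.7645 × 1.058762 = 136.3310
Market £141.18 > fair 136.3310: forward overpriced → cash-and-carry (borrow at r, buy the stock and collect the dividends, short the forward).
Profit at T = |F_mkt − F*| = |141.18 − 136.3310| = £4.85 per share

£4.85 per share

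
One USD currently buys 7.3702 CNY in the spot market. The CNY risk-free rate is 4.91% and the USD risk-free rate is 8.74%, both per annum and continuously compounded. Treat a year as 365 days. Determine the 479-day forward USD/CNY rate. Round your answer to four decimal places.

7.0089

F = S·e^((r_CNY − r_USD)T) = 7.3702 · e^((0.0491 − 0.0874) × 479/365)
= 7.3702 · e^-0.050262 = 7.3702 × 0.950980
F = 7.0089 CNY per USD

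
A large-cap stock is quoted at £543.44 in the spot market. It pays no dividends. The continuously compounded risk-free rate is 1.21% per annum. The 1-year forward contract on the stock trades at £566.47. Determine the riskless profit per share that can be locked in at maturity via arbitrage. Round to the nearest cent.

Fair forward: F* = S·e^(carry·T), with carry = r = 0.0121
F* = 543.44 · e^(0.0121 × 1) = 543.44 · e^0.012100 = 543.44 × 1.012174 = £550.0558
Market £566.47 > fair £550.0558: forward overpriced → cash-and-carry (buy spot, short the forward).
At maturity, profit = |F_mkt − F*| = |566.47 − 550.0558| = £16.41 per share

£16.41 per share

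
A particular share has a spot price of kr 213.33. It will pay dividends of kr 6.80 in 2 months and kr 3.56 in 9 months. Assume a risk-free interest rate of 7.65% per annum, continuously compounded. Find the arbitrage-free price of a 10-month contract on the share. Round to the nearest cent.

kr 216.63

PV(dividends) I = 6.80·e^(−0.0765·2/12) + 3.56·e^(−0.0765·9/12)
I = 6.7139 + 3.3615 = 10.0754
F = (S − I)·e^(rT) = (213.33 − 10.0754) · e^(0.0765·10/12)
= 203.2546 · e^0.063750 = 203.2546 × 1.065826 = kr 216.63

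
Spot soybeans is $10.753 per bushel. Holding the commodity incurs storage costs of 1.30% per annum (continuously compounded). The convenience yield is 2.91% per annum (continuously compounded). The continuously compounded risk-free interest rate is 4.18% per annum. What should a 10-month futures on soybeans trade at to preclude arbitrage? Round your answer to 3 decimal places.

Net carry = r + u − y = 0.0418 + 0.0130 − 0.0291 = 0.0257
F = S·e^((r+u−y)T) = 10.753 · e^(0.0257 × 10/12) = 10.753 · e^0.021417
= 10.753 × 1.021648 = $10.986 per bushel

$10.986 per bushel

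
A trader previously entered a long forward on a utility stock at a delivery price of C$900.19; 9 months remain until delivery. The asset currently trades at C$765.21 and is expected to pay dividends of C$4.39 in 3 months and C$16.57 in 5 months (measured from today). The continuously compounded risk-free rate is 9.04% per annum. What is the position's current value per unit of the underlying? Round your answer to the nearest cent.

PV(remaining dividends) I = 4.39·e^(−0.0904·3/12) + 16.57·e^(−0.0904·5/12) = 20.2494
Current forward F = (S − I)·e^(rT) = (765.21 − 20.2494)·e^(0.0904·9/12) = 744.9606 × 1.070151 = 797.2203
Value (long) = (F − K)·e^(−rT) = (797.2203 − 900.19) × 0.934447 = -96.2197
Value = -C$96.22

-C$96.22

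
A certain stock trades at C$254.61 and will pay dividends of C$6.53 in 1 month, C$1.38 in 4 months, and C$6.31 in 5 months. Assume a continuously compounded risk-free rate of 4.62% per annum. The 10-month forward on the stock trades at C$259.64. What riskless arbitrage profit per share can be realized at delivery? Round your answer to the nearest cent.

PV(dividends) I = 6.53·e^(−0.0462·1/12) + 1.38·e^(−0.0462·4/12) + 6.31·e^(−0.0462·5/12) = 14.0535
Fair forward F* = (S − I)·e^(rT) = (254.61 − 14.0535)·e^0.038500 = 240.5565 × 1.039251 = 249.9986
Market C$259.64 > fair 249.9986: forward overpriced → cash-and-carry (borrow at r, buy the stock and collect the dividends, short the forward).
Profit at T = |F_mkt − F*| = |259.64 − 249.9986| = C$9.64 per share

C$9.64 per share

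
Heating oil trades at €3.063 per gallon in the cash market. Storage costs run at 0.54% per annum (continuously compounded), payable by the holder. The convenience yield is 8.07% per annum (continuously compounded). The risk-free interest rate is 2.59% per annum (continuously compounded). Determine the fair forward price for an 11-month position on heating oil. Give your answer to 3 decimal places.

Net carry = r + u − y = 0.0259 + 0.0054 − 0.0807 = -0.0494
F = S·e^((r+u−y)T) = 3.063 · e^(-0.0494 × 11/12) = 3.063 · e^-0.045283
= 3.063 × 0.955727 = €2.927 per gallon

€2.927 per gallon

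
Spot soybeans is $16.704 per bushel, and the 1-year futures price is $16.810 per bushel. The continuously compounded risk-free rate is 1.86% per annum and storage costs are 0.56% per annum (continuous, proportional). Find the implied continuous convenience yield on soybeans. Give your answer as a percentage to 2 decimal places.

1.79%

F = S·e^((r+u−y)T) ⇒ (r+u−y) = ln(F/S)/T
ln(16.810/16.704) = 0.006326; /T ⇒ 0.006326
y = r + u − ln(F/S)/T = 0.0186 + 0.0056 − 0.006326 = 0.017874
y = 1.79%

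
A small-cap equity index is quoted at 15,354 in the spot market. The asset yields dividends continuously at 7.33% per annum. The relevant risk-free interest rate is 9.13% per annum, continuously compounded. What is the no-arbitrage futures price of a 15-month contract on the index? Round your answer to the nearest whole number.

15,703

F = S·e^((r − q)T) = 15354 · e^((0.0913 − 0.0733) × 15/12)
= 15354 · e^0.022500 = 15354 × 1.022755
F = 15,703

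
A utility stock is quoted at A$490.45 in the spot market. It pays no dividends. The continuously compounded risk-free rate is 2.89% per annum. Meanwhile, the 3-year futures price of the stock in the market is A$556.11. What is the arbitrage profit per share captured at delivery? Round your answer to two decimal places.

Fair futures: F* = S·e^(carry·T), with carry = r = 0.0289
F* = 490.45 · e^(0.0289 × 3) = 490.45 · e^0.086700 = 490.45 × 1.090569 = A$534.8696
Market A$556.11 > fair A$534.8696: forward overpriced → cash-and-carry (buy spot, short the forward).
At maturity, profit = |F_mkt − F*| = |556.11 − 534.8696| = A$21.24 per share

A$21.24 per share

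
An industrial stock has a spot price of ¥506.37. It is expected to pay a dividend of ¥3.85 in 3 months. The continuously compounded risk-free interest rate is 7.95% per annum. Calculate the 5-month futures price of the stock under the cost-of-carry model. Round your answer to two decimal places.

¥519.52

PV(dividends) I = 3.85·e^(−0.0795·3/12)
I = 3.7742
F = (S − I)·e^(rT) = (506.37 − 3.7742) · e^(0.0795·5/12)
= 502.5958 · e^0.033125 = 502.5958 × 1.033680 = ¥519.52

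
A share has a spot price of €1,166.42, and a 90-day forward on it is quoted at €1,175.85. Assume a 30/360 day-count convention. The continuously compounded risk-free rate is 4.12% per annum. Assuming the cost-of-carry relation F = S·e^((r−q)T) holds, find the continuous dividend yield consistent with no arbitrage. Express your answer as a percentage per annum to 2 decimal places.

From F = S·e^((r−q)T): (r − q) = ln(F/S)/T
ln(1175.85/1166.42) = ln(1.008085) = 0.008052
(r − q) = 0.008052 / (90/360) = 0.032208
q = r − ln(F/S)/T = 0.0412 − 0.032208 = 0.008992
q = 0.90%

0.90%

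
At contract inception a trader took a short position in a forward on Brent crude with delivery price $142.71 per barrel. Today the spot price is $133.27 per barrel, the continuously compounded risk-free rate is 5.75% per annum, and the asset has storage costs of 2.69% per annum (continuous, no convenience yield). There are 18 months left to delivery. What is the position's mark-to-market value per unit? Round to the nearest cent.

-$7.84 per barrel

Current fair forward for the remaining 18 months: F = S·e^((r + u)·T), (r + u) = 0.0575 + 0.0269 = 0.0844
F = 133.27 · e^(0.0844 × 18/12) = 133.27 × 1.134963 = 151.2565
Value of long forward = (F − K)·e^(−rT) = (151.2565 − 142.71) · e^(−0.0575·18/12)
= 8.5465 × 0.917365 = 7.84
Short position value = −(long value) = -$7.84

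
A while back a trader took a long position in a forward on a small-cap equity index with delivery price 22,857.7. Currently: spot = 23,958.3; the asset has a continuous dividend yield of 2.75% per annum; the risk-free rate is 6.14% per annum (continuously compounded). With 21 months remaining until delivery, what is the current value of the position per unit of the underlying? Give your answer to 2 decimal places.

2303.62

Current fair forward for the remaining 21 months: F = S·e^((r − q)·T), (r − q) = 0.0614 − 0.0275 = 0.0339
F = 23958.3 · e^(0.0339 × 21/12) = 23958.3 × 1.06112005 = 25422.6325
Value of long forward = (F − K)·e^(−rT) = (25422.6325 − 22857.7) · e^(−0.0614·21/12)
= 2564.9325 × 0.89812143 = 2303.62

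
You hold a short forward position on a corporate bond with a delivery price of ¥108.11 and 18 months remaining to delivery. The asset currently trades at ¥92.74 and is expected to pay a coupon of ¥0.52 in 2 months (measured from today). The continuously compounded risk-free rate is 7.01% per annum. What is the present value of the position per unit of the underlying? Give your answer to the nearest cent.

¥5.09

PV(remaining coupons) I = 0.52·e^(−0.0701·2/12) = 0.5140
Current forward F = (S − I)·e^(rT) = (92.74 − 0.5140)·e^(0.0701·18/12) = 92.2260 × 1.110877 = 102.4517
Value (long) = (F − K)·e^(−rT) = (102.4517 − 108.11) × 0.900189 = -5.0935
Short position value = −(long value) = ¥5.09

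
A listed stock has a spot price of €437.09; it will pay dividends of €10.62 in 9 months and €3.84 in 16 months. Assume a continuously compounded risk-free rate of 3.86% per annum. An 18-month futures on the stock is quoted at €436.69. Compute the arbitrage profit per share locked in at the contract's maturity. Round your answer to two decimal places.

PV(dividends) I = 10.62·e^(−0.0386·9/12) + 3.84·e^(−0.0386·16/12) = 13.9643
Fair futures F* = (S − I)·e^(rT) = (437.09 − 13.9643)·e^0.057900 = 423.1257 × 1.059609 = 448.3478
Market €436.69 < fair 448.3478: forward underpriced → reverse cash-and-carry (short the stock, invest proceeds at r, pay the dividends, go long the forward).
Profit at T = |F_mkt − F*| = |436.69 − 448.3478| = €11.66 per share

€11.66 per share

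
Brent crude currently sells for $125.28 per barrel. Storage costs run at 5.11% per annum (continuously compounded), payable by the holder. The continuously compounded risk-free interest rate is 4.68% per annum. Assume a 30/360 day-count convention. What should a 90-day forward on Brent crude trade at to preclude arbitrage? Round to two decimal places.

$128.38 per barrel

Net carry = r + u − y = 0.0468 + 0.0511 − 0.0000 = 0.0979
F = S·e^((r+u−y)T) = 125.28 · e^(0.0979 × 90/360) = 125.28 · e^0.024475
= 125.28 × 1.024777 = $128.38 per barrel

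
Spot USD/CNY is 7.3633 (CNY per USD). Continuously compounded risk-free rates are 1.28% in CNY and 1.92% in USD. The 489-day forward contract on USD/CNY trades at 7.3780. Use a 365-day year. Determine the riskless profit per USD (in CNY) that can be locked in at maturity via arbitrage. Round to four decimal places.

0.0776 per USD (in CNY)

Fair forward: F* = S·e^(carry·T), with carry = (r_CNY − r_USD) = 0.0128 − 0.0192 = -0.0064
F* = 7.3633 · e^(-0.0064 × 489/365) = 7.3633 · e^-0.008574 = 7.3633 × 0.991463 = 7.3004
Market 7.3780 > fair 7.3004: forward overpriced → cash-and-carry (buy spot, short the forward).
At maturity, profit = |F_mkt − F*| = |7.3780 − 7.3004| = 0.0776 per USD (in CNY)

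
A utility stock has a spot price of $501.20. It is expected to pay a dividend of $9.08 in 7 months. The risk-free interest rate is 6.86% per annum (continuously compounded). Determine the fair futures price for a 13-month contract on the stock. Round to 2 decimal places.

PV(dividends) I = 9.08·e^(−0.0686·7/12)
I = 8.7238
F = (S − I)·e^(rT) = (501.20 − 8.7238) · e^(0.0686·13/12)
= 492.4762 · e^0.074317 = 492.4762 × 1.077148 = $530.47

$530.47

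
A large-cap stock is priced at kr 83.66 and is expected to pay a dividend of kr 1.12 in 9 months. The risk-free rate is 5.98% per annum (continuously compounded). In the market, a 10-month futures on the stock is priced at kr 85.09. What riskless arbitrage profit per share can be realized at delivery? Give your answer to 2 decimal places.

PV(dividends) I = 1.12·e^(−0.0598·9/12) = 1.0709
Fair futures F* = (S − I)·e^(rT) = (83.66 − 1.0709)·e^0.049833 = 82.5891 × 1.051096 = 86.8091
Market kr 85.09 < fair 86.8091: forward underpriced → reverse cash-and-carry (short the stock, invest proceeds at r, pay the dividends, go long the forward).
Profit at T = |F_mkt − F*| = |85.09 − 86.8091| = kr 1.72 per share

kr 1.72 per share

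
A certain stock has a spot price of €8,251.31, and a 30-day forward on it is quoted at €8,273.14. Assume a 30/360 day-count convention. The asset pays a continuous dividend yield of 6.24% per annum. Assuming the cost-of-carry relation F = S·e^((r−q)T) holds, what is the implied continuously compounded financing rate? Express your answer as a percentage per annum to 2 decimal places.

9.41%

From F = S·e^((r−q)T): (r − q) = ln(F/S)/T
ln(8273.14/8251.31) = ln(1.002646) = 0.002643
(r − q) = 0.002643 / (30/360) = 0.031716
r = ln(F/S)/T + q = 0.031716 + 0.0624 = 0.094116
r = 9.41%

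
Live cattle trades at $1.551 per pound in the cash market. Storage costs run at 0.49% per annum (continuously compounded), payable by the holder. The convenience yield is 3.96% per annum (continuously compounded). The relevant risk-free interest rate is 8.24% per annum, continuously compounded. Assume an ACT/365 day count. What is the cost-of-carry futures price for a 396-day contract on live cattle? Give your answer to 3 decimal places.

$1.633 per pound

Net carry = r + u − y = 0.0824 + 0.0049 − 0.0396 = 0.0477
F = S·e^((r+u−y)T) = 1.551 · e^(0.0477 × 396/365) = 1.551 · e^0.051751
= 1.551 × 1.053113 = $1.633 per pound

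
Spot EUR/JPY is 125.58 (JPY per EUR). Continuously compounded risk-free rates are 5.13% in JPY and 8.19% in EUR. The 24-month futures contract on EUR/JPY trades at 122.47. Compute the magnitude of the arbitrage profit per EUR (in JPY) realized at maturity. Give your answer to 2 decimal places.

4.35 per EUR (in JPY)

Fair futures: F* = S·e^(carry·T), with carry = (r_JPY − r_EUR) = 0.0513 − 0.0819 = -0.0306
F* = 125.58 · e^(-0.0306 × 24/12) = 125.58 · e^-0.061200 = 125.58 × 0.940635 = 118.1249
Market 122.47 > fair 118.1249: forward overpriced → cash-and-carry (buy spot, short the forward).
At maturity, profit = |F_mkt − F*| = |122.47 − 118.1249| = 4.35 per EUR (in JPY)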